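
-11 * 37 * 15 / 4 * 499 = -3046395 / 4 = -761598.75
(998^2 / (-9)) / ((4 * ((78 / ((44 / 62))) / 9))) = -2265.52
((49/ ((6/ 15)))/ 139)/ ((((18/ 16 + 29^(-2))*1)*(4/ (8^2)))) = 13186880/ 1053203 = 12.52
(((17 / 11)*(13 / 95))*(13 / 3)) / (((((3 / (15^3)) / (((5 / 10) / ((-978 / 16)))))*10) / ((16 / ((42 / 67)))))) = -15399280 / 715407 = -21.53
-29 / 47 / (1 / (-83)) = 2407 / 47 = 51.21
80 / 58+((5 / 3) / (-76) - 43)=-275341 / 6612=-41.64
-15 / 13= -1.15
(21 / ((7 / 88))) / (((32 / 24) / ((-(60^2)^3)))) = -9237888000000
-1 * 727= -727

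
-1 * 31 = -31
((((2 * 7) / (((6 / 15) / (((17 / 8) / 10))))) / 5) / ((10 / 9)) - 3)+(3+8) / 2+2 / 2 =3871 / 800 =4.84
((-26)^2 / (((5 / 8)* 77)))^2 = 197.31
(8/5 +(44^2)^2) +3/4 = 74961967/20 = 3748098.35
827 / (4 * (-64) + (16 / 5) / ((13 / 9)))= -53755 / 16496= -3.26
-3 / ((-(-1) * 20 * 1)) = -3 / 20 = -0.15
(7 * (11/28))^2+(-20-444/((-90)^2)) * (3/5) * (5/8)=0.04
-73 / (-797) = 73 / 797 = 0.09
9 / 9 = 1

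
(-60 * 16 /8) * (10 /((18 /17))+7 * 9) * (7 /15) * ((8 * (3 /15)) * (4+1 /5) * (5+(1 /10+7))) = -123702656 /375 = -329873.75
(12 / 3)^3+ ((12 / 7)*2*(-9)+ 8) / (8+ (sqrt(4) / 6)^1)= 2144 / 35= 61.26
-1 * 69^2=-4761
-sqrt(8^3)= -16 * sqrt(2)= -22.63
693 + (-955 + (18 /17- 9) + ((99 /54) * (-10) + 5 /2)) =-29149 /102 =-285.77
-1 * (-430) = 430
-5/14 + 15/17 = 125/238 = 0.53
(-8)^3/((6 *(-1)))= 256/3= 85.33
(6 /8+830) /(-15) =-3323 /60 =-55.38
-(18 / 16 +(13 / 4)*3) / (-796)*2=87 / 3184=0.03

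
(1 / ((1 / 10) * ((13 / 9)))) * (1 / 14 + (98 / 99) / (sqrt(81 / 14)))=3.34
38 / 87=0.44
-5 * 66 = -330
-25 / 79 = -0.32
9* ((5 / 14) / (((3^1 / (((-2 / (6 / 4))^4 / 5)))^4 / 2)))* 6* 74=635655159808 / 112997642625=5.63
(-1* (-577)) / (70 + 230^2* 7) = 577 / 370370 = 0.00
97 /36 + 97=99.69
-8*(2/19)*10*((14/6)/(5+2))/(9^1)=-160/513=-0.31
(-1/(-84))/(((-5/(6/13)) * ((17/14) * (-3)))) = 1/3315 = 0.00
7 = 7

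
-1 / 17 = -0.06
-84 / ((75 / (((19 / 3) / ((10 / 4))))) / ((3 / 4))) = -266 / 125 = -2.13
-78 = -78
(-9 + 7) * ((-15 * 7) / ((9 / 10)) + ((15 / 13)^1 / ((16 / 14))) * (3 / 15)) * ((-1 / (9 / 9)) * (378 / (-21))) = 109011 / 26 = 4192.73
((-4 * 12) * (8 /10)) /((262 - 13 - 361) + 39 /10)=384 /1081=0.36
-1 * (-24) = 24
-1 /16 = -0.06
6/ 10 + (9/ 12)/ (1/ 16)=63/ 5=12.60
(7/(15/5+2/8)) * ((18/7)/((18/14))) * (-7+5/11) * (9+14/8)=-303.10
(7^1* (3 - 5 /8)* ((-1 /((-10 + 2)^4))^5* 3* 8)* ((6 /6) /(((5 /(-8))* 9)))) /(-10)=-133 /21617278211378380800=-0.00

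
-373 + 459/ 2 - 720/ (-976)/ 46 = -143.48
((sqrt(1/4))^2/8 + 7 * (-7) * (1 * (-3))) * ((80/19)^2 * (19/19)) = 941000/361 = 2606.65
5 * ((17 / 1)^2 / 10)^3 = 24137569 / 200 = 120687.84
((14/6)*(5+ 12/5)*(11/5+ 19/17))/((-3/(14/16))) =-85211/5100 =-16.71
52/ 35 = 1.49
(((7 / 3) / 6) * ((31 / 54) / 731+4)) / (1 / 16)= 4421956 / 177633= 24.89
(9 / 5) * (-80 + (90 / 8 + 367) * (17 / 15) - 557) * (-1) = 37497 / 100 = 374.97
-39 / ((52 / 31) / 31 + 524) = -12493 / 167872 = -0.07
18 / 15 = 6 / 5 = 1.20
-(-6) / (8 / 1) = 3 / 4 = 0.75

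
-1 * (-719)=719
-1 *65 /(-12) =65 /12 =5.42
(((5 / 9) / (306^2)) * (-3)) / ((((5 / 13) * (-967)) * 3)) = 13 / 814914108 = 0.00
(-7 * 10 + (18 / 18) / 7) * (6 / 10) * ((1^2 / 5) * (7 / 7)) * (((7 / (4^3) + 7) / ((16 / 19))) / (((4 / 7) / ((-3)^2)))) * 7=-159795909 / 20480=-7802.53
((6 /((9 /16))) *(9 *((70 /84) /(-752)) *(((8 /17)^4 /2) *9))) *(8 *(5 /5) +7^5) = -1549670400 /3925487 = -394.77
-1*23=-23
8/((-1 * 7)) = -8/7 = -1.14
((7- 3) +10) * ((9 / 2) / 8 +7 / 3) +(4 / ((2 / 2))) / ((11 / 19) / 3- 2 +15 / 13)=99949 / 2904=34.42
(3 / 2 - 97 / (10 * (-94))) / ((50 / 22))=0.71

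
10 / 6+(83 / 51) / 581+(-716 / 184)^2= 12699773 / 755412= 16.81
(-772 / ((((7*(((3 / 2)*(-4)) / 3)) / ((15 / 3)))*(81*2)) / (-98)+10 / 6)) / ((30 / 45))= -121590 / 661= -183.95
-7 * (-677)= 4739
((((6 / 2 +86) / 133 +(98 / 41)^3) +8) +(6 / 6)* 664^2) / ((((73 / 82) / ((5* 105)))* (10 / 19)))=60625121132655 / 122713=494039923.50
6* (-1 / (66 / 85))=-85 / 11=-7.73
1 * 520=520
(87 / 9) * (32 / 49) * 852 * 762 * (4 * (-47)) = -37755405312 / 49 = -770518475.76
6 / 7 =0.86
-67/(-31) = 67/31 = 2.16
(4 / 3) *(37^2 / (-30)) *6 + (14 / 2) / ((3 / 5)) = -1767 / 5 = -353.40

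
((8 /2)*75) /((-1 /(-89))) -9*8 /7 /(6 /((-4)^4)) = 183828 /7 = 26261.14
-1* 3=-3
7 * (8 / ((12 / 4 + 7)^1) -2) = -42 / 5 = -8.40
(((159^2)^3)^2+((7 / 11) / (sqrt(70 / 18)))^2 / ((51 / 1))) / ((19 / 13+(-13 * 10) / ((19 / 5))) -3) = -331616968974974558536539796989591 / 45408275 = -7303007413846365195254385.00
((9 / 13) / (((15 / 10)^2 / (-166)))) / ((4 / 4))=-664 / 13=-51.08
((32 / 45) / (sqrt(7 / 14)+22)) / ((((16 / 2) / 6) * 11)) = 0.00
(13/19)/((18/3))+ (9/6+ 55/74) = 9943/4218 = 2.36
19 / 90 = 0.21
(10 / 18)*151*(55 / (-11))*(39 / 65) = -755 / 3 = -251.67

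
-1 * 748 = -748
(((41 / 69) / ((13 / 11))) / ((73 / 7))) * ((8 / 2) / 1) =12628 / 65481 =0.19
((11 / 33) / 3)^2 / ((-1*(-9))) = 1 / 729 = 0.00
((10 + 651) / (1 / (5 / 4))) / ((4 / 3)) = 9915 / 16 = 619.69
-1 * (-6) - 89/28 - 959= -26773/28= -956.18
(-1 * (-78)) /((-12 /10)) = -65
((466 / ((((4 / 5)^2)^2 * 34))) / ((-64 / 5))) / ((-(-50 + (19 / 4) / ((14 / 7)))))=-728125 / 13264896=-0.05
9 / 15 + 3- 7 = -17 / 5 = -3.40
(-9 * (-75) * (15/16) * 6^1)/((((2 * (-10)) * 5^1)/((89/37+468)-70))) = -18000225/1184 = -15202.89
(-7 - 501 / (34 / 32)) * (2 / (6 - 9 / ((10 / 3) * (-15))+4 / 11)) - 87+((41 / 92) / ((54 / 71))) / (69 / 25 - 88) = -151093246606993 / 647732673864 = -233.26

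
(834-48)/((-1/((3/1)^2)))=-7074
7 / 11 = 0.64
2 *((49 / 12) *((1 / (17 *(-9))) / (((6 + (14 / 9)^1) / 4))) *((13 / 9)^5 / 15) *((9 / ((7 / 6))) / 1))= -0.09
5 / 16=0.31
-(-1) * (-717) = -717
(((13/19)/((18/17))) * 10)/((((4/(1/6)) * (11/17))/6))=2.50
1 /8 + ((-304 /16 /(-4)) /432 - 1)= -1493 /1728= -0.86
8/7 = 1.14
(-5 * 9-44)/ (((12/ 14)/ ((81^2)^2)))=-8939369061/ 2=-4469684530.50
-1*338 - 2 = -340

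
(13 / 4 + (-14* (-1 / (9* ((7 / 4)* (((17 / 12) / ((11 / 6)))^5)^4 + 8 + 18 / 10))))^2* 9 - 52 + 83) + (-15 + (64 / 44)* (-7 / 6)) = 17.78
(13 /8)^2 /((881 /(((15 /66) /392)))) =845 /486255616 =0.00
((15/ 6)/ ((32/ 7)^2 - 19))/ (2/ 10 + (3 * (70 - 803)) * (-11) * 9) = 1225/ 202462116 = 0.00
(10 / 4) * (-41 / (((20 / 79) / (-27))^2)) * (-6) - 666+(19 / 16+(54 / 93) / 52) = 112751050423 / 16120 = 6994482.04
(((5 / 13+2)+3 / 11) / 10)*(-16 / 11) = -608 / 1573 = -0.39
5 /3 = 1.67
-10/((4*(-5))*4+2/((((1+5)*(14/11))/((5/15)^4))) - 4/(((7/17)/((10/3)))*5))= 34020/294181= 0.12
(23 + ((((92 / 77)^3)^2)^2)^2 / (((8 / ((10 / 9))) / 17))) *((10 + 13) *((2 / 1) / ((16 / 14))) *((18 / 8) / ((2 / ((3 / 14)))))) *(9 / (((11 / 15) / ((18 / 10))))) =41185.42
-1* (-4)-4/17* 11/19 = 1248/323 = 3.86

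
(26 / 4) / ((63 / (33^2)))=1573 / 14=112.36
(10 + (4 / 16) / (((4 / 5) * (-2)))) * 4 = 315 / 8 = 39.38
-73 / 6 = -12.17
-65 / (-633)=65 / 633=0.10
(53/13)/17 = 53/221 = 0.24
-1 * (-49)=49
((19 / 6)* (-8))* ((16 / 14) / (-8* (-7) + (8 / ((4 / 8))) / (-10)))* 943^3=-159326743330 / 357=-446293398.68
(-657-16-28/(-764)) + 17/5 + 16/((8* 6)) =-1917344/2865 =-669.23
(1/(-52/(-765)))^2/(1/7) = 4096575/2704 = 1515.01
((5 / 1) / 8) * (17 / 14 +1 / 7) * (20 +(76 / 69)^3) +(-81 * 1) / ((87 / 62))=-1510045379 / 38107044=-39.63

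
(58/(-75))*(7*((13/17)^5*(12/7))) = -86139976/35496425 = -2.43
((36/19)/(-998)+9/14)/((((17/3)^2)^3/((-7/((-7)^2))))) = -62021133/22427132585522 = -0.00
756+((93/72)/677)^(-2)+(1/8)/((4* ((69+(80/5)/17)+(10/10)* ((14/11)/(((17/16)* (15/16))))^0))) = 275467.24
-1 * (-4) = 4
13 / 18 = 0.72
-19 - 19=-38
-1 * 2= -2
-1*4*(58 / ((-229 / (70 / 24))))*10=20300 / 687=29.55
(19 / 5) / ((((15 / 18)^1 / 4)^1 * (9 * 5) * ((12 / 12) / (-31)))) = -4712 / 375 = -12.57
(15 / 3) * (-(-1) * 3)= 15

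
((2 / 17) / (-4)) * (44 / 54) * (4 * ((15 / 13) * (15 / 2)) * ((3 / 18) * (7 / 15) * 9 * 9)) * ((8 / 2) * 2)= -9240 / 221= -41.81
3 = 3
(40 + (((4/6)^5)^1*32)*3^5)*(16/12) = 4256/3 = 1418.67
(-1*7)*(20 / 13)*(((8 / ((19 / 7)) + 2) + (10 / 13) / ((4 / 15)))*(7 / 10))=-189581 / 3211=-59.04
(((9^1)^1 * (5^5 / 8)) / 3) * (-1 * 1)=-9375 / 8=-1171.88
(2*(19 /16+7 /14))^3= 19683 /512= 38.44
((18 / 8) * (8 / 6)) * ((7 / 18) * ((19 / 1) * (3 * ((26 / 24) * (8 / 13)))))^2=17689 / 27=655.15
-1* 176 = -176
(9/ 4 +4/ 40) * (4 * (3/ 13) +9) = 6063/ 260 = 23.32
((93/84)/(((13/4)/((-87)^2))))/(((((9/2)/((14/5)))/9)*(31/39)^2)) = 3542292/155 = 22853.50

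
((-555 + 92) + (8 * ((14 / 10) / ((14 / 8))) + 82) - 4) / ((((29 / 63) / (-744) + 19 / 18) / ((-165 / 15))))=976015656 / 247235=3947.72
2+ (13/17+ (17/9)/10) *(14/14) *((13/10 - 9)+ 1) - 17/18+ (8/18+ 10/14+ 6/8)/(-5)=-306053/53550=-5.72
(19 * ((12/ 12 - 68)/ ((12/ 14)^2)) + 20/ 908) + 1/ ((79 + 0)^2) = -88368800987/ 51001452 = -1732.67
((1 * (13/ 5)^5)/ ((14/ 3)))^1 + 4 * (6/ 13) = 27.31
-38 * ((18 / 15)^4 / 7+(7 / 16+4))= -6295859 / 35000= -179.88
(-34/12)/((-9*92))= 17/4968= 0.00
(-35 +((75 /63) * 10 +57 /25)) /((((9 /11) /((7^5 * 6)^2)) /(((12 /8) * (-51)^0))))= -9701652780512 /25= -388066111220.48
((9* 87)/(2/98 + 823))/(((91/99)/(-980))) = -1014.31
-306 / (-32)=153 / 16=9.56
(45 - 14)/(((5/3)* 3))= 6.20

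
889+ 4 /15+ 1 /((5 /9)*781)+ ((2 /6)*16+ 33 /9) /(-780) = 541717843 /609180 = 889.26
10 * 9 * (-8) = -720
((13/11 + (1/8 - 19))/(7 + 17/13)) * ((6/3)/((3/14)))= -15743/792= -19.88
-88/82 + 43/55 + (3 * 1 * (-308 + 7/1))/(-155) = 386886/69905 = 5.53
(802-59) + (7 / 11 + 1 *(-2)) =8158 / 11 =741.64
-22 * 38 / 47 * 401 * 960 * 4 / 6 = -214551040 / 47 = -4564915.74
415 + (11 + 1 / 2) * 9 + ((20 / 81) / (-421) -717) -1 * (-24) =-11901289 / 68202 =-174.50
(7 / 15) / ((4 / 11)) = 77 / 60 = 1.28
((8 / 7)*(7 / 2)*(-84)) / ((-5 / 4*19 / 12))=16128 / 95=169.77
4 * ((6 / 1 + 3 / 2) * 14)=420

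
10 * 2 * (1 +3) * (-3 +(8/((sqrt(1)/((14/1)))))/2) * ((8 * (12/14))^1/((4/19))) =966720/7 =138102.86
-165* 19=-3135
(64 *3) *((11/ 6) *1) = 352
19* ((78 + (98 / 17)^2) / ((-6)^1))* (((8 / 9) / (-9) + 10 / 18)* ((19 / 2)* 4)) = -6114.09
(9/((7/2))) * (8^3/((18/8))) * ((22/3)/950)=45056/9975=4.52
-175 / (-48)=175 / 48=3.65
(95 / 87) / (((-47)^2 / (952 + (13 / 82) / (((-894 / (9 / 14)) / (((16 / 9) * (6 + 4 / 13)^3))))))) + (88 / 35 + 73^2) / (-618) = -853782243492569 / 104675359460490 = -8.16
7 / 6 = 1.17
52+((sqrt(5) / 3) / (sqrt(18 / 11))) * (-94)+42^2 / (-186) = 1318 / 31 - 47 * sqrt(110) / 9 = -12.25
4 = 4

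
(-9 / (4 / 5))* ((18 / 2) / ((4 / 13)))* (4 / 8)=-5265 / 32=-164.53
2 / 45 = 0.04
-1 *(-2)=2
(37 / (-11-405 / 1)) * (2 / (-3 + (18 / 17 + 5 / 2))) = -629 / 1976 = -0.32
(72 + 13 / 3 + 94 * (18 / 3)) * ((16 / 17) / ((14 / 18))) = 5424 / 7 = 774.86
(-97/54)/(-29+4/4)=97/1512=0.06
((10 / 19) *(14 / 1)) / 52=35 / 247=0.14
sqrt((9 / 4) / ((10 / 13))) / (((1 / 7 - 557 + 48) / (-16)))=0.05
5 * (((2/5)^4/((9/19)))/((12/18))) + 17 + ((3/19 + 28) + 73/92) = 30386821/655500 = 46.36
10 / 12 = 5 / 6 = 0.83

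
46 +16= 62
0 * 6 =0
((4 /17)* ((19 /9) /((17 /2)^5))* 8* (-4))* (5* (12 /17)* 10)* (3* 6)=-93388800 /410338673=-0.23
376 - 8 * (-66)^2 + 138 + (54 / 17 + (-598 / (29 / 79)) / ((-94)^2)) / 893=-66780312978357 / 1945020082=-34334.00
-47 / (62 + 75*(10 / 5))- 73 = -73.22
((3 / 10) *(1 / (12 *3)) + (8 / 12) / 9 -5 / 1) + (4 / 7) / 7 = -255919 / 52920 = -4.84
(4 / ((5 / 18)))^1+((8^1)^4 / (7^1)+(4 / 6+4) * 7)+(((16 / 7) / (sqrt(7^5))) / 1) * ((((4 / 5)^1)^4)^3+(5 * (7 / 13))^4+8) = 633.28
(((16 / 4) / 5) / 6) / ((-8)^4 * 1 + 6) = 1 / 30765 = 0.00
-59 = -59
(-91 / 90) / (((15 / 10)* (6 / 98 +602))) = -4459 / 3982635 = -0.00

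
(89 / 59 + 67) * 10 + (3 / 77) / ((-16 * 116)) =685.08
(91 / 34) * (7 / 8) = 637 / 272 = 2.34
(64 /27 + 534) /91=1114 /189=5.89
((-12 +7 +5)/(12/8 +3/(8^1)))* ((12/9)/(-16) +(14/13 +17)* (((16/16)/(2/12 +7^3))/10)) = 0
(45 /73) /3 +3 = 234 /73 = 3.21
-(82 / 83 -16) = 1246 / 83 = 15.01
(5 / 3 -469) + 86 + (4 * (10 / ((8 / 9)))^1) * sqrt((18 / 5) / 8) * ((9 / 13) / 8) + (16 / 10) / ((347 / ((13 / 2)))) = -1984684 / 5205 + 243 * sqrt(5) / 208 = -378.69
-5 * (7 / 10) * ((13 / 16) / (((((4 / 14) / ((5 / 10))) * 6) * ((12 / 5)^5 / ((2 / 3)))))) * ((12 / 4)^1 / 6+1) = -1990625 / 191102976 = -0.01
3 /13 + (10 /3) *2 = 269 /39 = 6.90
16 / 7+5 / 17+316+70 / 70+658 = 116332 / 119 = 977.58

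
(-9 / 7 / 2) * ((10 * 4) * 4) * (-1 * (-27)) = -19440 / 7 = -2777.14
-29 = -29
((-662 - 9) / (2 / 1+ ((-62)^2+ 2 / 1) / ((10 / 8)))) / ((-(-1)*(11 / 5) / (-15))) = 22875 / 15394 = 1.49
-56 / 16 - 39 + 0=-85 / 2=-42.50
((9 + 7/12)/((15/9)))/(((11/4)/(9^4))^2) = 3960298332/121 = 32729738.28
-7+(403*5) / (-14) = -2113 / 14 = -150.93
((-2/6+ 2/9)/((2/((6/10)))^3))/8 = -3/8000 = -0.00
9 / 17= 0.53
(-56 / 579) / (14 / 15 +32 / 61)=-8540 / 128731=-0.07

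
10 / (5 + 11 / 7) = 35 / 23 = 1.52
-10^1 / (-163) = 10 / 163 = 0.06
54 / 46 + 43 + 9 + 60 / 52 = 16244 / 299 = 54.33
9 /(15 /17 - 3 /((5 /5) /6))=-51 /97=-0.53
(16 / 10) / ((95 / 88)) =1.48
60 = 60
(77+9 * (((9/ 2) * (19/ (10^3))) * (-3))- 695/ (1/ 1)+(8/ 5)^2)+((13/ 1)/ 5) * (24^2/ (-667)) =-827071699/ 1334000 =-619.99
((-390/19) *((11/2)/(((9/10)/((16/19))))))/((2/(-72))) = 1372800/361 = 3802.77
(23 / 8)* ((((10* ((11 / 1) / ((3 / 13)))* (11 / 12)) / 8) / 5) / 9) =36179 / 10368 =3.49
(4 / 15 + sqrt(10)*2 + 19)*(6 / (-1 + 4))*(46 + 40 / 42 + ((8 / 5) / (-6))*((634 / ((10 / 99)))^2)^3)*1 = -834519457111407268176908.40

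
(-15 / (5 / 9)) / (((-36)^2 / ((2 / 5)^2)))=-1 / 300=-0.00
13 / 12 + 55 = 56.08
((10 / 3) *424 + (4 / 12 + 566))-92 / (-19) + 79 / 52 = 5886587 / 2964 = 1986.03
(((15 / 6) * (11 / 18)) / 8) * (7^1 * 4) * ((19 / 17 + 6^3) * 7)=9947245 / 1224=8126.83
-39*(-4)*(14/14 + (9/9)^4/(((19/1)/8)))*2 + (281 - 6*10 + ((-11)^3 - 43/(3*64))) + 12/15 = -12148853/18240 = -666.06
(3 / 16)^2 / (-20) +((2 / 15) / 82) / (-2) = -1619 / 629760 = -0.00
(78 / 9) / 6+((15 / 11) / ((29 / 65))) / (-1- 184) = 151684 / 106227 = 1.43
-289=-289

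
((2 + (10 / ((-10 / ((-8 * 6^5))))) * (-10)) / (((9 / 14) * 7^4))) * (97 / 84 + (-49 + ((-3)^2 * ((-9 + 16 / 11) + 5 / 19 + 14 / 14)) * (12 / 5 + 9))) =994991677231 / 3565485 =279062.08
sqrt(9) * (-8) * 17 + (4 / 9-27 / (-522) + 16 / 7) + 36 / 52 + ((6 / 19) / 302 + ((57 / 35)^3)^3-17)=-523157893495108235037187 / 1534464349034449218750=-340.94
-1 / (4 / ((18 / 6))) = -3 / 4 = -0.75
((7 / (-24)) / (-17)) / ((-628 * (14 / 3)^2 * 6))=-1 / 4782848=-0.00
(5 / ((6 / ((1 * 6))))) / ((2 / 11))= 55 / 2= 27.50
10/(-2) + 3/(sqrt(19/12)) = -5 + 6*sqrt(57)/19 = -2.62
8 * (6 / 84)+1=11 / 7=1.57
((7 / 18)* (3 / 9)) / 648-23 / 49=-804473 / 1714608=-0.47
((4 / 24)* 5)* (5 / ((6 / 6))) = 25 / 6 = 4.17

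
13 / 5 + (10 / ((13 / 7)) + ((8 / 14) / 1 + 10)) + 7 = 11628 / 455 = 25.56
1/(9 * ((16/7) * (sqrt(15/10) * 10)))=7 * sqrt(6)/4320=0.00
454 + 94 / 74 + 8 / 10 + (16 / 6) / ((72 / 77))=2292316 / 4995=458.92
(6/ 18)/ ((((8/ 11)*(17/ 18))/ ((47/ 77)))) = 141/ 476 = 0.30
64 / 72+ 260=2348 / 9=260.89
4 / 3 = 1.33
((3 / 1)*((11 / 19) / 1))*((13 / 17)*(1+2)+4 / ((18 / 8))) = 6853 / 969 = 7.07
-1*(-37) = 37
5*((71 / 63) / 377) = 355 / 23751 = 0.01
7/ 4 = 1.75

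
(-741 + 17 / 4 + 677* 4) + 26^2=2647.25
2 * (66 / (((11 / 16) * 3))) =64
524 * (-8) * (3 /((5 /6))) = -75456 /5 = -15091.20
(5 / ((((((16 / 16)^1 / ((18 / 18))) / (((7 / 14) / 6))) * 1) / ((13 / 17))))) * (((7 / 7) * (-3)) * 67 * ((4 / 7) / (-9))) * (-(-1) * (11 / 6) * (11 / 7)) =526955 / 44982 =11.71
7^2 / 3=49 / 3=16.33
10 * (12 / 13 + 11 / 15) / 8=323 / 156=2.07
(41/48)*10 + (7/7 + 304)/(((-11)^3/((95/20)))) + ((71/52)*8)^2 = 684355181/5398536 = 126.77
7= 7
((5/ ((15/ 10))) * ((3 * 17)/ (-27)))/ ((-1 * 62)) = 85/ 837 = 0.10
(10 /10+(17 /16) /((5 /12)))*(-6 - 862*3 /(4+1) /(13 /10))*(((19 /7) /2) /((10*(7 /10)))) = -101175 /364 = -277.95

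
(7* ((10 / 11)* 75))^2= 27562500 / 121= 227789.26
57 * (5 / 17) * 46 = 13110 / 17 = 771.18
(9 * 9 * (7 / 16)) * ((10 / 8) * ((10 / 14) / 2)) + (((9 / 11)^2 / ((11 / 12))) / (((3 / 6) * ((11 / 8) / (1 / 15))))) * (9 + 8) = 159520509 / 9370240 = 17.02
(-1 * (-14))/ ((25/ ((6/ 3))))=28/ 25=1.12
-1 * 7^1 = -7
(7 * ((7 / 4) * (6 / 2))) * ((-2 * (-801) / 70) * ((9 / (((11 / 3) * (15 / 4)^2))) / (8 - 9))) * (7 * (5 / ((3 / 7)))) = -3296916 / 275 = -11988.79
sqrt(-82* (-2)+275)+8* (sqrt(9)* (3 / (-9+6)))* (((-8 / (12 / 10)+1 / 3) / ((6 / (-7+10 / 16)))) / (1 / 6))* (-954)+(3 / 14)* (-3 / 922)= sqrt(439)+11932490799 / 12908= 924446.95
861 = 861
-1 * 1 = -1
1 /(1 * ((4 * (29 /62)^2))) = 1.14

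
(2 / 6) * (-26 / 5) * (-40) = 208 / 3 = 69.33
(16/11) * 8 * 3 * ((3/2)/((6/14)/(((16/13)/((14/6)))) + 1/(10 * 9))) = 414720/6523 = 63.58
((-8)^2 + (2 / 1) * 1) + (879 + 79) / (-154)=4603 / 77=59.78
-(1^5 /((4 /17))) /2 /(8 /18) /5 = -153 /160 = -0.96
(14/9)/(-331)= -14/2979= -0.00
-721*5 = -3605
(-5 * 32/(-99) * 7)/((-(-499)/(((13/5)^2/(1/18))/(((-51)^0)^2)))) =75712/27445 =2.76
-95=-95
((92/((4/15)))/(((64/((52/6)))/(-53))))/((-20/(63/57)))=332787/2432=136.84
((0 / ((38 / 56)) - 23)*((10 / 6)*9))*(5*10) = -17250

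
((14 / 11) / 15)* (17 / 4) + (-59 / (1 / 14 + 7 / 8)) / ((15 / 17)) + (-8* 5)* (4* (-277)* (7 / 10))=541380371 / 17490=30953.71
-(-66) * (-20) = -1320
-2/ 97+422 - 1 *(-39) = 44715/ 97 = 460.98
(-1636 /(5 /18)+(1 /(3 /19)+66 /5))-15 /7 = -616582 /105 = -5872.21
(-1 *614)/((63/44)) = -27016/63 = -428.83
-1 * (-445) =445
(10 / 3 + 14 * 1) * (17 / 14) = 442 / 21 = 21.05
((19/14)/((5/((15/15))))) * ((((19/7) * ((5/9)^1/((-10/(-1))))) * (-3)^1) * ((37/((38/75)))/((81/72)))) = -7.97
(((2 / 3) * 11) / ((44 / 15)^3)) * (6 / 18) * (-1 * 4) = -375 / 968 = -0.39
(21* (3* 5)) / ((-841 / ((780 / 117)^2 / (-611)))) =14000 / 513851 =0.03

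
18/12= 3/2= 1.50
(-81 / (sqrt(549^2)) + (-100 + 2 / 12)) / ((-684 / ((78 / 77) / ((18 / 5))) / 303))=240233045 / 19276488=12.46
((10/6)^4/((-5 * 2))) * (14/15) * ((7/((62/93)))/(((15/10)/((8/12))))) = -2450/729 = -3.36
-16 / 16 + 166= 165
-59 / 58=-1.02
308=308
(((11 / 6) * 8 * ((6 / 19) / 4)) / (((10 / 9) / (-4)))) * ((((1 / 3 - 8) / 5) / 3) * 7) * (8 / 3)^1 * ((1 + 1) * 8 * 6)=1813504 / 475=3817.90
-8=-8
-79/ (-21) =79/ 21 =3.76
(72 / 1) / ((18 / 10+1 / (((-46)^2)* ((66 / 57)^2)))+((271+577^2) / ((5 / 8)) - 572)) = 368691840 / 2727038413661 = 0.00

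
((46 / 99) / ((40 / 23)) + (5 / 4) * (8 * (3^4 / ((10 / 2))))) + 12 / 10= 64733 / 396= 163.47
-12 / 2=-6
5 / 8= 0.62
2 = 2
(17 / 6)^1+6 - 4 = 4.83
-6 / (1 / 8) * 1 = -48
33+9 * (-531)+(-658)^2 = 428218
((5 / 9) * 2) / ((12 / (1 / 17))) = 5 / 918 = 0.01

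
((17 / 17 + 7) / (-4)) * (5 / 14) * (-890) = 4450 / 7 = 635.71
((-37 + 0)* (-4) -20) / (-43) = -128 / 43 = -2.98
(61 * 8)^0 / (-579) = -1 / 579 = -0.00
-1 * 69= -69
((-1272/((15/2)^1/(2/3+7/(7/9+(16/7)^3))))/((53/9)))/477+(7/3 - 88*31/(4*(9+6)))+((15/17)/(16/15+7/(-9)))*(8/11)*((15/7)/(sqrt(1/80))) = -449576609/10405225+324000*sqrt(5)/17017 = -0.63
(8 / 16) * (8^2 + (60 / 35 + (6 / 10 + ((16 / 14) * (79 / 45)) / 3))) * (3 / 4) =63299 / 2520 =25.12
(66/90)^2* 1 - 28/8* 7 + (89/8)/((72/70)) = -10517/800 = -13.15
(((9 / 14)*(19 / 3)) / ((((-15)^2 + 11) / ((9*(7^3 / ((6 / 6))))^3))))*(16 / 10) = 239544775953 / 295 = 812016189.67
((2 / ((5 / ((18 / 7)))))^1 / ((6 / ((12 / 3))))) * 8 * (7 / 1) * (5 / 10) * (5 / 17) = 96 / 17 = 5.65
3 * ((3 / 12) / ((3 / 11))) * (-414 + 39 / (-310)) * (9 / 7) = -12709521 / 8680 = -1464.23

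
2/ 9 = 0.22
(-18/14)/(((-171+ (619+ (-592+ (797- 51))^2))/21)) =-27/24164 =-0.00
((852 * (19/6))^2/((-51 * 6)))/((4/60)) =-18198010/51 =-356823.73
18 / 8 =9 / 4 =2.25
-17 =-17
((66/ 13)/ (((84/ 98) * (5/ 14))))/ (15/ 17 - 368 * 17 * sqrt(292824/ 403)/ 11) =-0.00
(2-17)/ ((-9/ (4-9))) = -25/ 3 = -8.33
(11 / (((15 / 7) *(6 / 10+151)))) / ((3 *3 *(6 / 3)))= 77 / 40932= 0.00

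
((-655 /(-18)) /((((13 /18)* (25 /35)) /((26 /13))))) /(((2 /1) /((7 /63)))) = 917 /117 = 7.84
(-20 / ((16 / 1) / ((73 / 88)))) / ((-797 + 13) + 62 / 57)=20805 / 15708352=0.00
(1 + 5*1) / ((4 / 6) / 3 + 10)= 27 / 46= 0.59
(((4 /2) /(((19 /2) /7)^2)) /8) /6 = 49 /2166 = 0.02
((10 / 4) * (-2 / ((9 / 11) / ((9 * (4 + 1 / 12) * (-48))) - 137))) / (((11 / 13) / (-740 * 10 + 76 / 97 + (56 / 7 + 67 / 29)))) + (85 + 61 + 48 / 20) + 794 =199317117476 / 319570865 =623.70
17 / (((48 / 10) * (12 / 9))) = 85 / 32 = 2.66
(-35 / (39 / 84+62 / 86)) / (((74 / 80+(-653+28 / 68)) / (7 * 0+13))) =28655200 / 48642149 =0.59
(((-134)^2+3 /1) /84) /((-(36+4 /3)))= -17959 /3136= -5.73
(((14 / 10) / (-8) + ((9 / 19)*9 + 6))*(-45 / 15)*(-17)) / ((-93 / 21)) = -2737119 / 23560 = -116.18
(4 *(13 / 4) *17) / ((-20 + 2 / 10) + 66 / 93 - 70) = -34255 / 13809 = -2.48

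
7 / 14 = 1 / 2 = 0.50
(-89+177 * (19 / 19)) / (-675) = -88 / 675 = -0.13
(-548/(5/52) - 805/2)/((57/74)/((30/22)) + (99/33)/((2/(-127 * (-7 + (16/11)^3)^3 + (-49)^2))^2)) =-12552230564542153066218549/156341153620480449991869906239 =-0.00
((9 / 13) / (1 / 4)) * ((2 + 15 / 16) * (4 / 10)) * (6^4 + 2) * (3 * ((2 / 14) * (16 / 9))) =1464144 / 455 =3217.90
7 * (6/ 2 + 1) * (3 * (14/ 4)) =294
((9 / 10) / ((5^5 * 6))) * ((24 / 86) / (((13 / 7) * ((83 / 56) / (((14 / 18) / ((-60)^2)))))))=343 / 326228906250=0.00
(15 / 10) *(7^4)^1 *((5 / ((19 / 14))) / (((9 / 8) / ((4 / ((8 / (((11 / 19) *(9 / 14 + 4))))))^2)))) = 876750875 / 41154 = 21304.15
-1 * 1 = -1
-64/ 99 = -0.65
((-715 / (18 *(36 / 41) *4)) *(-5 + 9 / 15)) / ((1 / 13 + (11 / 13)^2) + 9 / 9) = 10899317 / 392688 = 27.76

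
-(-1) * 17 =17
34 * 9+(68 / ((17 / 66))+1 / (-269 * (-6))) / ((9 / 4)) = 3074672 / 7263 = 423.33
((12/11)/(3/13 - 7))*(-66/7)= 117/77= 1.52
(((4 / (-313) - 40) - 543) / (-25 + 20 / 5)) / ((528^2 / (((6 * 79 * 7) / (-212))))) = -14416157 / 9249495552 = -0.00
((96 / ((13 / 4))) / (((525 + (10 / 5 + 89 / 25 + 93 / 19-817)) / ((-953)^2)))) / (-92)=6902388400 / 6664411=1035.71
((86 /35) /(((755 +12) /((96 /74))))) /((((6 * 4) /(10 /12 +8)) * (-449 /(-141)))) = 0.00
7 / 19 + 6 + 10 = 311 / 19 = 16.37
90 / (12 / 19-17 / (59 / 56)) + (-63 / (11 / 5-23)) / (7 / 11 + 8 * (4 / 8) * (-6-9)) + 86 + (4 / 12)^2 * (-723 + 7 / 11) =-62991257 / 531139752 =-0.12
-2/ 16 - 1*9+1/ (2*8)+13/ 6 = -331/ 48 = -6.90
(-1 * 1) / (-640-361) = 1 / 1001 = 0.00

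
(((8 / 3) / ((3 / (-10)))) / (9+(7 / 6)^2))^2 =102400 / 139129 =0.74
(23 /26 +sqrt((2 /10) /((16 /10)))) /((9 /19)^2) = 361*sqrt(2) /324 +8303 /2106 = 5.52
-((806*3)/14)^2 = -1461681/49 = -29830.22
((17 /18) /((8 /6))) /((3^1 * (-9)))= -17 /648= -0.03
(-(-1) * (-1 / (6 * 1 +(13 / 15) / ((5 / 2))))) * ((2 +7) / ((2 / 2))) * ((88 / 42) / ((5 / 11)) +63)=-319455 / 3332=-95.87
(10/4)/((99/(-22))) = -5/9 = -0.56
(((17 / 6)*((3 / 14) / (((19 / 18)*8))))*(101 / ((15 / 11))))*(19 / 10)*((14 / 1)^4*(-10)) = -19434723 / 5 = -3886944.60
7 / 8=0.88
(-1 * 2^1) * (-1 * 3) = 6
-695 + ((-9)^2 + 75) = -539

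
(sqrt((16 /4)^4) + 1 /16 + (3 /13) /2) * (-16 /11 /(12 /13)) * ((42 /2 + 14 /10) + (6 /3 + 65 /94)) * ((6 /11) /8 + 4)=-2602.18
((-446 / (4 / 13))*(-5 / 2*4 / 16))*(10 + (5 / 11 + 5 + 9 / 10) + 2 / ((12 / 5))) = 2055391 / 132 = 15571.14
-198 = -198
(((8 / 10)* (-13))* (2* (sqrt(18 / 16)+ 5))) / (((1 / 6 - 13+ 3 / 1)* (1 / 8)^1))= 3744* sqrt(2) / 295+ 4992 / 59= 102.56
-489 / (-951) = 163 / 317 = 0.51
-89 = -89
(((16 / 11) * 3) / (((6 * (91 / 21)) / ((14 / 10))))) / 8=21 / 715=0.03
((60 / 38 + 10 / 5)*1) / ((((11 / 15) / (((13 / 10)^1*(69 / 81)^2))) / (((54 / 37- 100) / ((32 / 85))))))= -18115634095 / 15032952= -1205.06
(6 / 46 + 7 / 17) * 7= 1484 / 391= 3.80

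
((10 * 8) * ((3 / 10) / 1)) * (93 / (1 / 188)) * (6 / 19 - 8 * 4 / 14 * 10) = -1258008768 / 133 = -9458712.54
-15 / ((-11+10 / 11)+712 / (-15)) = 2475 / 9497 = 0.26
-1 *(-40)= 40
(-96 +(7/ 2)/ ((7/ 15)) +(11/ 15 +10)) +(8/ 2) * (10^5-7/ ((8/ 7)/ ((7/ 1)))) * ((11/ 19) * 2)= 263842483/ 570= 462881.55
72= 72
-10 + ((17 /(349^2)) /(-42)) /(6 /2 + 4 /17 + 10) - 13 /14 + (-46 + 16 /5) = -30921315512 /575509725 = -53.73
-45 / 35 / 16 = -9 / 112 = -0.08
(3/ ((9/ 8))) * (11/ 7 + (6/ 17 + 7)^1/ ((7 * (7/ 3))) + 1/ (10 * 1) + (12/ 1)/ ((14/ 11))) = 128284/ 4165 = 30.80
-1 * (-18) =18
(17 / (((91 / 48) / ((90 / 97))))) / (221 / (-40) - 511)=-979200 / 60791549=-0.02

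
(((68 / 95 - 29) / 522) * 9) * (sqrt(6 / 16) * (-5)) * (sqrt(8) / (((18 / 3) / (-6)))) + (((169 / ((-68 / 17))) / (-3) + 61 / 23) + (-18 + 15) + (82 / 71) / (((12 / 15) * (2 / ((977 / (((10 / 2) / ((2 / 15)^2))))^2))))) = 37112392927 / 1653412500 - 2687 * sqrt(3) / 1102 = 18.22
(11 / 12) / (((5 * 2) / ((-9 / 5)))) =-33 / 200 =-0.16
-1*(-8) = 8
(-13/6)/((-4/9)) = 39/8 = 4.88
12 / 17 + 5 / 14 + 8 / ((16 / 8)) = 1205 / 238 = 5.06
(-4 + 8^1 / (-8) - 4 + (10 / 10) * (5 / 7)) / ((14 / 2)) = -58 / 49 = -1.18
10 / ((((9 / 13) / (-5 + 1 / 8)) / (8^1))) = -1690 / 3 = -563.33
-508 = -508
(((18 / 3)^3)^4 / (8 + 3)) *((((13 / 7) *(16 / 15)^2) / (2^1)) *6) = 2414777204736 / 1925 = 1254429716.75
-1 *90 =-90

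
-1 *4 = -4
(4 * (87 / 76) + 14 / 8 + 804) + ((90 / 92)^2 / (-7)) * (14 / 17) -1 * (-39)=580412207 / 683468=849.22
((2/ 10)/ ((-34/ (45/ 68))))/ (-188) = 0.00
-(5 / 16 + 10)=-165 / 16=-10.31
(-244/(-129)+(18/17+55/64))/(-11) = -534695/1543872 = -0.35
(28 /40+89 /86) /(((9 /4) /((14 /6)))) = 10444 /5805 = 1.80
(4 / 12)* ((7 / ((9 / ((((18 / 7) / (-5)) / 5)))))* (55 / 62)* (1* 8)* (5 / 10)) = -44 / 465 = -0.09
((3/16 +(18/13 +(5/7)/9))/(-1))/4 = -21641/52416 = -0.41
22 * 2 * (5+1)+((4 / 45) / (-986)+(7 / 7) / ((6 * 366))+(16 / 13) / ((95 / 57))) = 1241992555 / 4691388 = 264.74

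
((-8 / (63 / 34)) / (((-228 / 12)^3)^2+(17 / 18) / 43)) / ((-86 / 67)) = 18224 / 254894583377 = 0.00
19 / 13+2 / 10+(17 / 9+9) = 7342 / 585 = 12.55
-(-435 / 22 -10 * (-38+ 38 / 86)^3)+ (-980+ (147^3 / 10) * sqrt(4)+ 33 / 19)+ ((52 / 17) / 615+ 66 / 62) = 225220739494811849 / 2154256317246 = 104546.86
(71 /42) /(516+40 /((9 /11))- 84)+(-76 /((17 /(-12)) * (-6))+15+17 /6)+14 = 70752023 /3090192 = 22.90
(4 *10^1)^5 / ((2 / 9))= 460800000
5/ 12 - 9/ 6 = -13/ 12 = -1.08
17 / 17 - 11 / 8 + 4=29 / 8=3.62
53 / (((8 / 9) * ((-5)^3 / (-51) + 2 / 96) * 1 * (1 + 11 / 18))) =875772 / 58493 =14.97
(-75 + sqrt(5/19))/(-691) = 75/691 - sqrt(95)/13129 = 0.11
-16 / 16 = -1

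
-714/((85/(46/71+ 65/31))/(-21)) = 5328162/11005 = 484.16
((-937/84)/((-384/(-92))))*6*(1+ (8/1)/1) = -64653/448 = -144.31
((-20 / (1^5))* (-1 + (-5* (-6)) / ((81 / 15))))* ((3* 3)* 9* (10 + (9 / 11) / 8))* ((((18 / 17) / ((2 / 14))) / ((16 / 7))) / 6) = -241110135 / 5984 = -40292.47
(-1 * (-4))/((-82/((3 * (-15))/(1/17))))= 1530/41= 37.32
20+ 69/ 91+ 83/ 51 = 103892/ 4641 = 22.39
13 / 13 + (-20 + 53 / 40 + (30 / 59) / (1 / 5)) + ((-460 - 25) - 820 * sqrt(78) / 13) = -820 * sqrt(78) / 13 - 1180313 / 2360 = -1057.21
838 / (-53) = -838 / 53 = -15.81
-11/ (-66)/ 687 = 0.00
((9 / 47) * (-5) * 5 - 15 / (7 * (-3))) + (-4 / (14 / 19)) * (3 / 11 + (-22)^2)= -9528762 / 3619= -2632.98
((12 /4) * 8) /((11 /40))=960 /11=87.27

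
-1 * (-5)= 5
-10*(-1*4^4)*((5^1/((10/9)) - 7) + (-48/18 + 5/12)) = -12160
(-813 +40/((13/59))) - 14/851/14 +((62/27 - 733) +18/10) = -2031714046/1493505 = -1360.37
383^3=56181887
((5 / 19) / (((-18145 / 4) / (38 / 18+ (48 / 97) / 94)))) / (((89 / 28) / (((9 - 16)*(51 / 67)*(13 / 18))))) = 7522862984 / 50610279396609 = 0.00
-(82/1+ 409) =-491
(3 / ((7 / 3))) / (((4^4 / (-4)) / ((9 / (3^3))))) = -3 / 448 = -0.01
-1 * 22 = -22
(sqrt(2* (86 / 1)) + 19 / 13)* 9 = 171 / 13 + 18* sqrt(43) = 131.19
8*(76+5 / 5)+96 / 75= 15432 / 25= 617.28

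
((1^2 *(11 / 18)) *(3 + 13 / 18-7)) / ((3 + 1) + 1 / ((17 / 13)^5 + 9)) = -1545104803 / 3145597578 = -0.49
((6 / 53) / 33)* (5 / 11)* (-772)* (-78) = 602160 / 6413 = 93.90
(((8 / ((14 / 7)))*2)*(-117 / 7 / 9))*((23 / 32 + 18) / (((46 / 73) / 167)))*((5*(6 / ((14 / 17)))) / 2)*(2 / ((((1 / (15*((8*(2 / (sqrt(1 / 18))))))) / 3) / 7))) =-6536021175450*sqrt(2) / 161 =-57411986275.03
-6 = -6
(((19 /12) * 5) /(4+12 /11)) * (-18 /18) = -1045 /672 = -1.56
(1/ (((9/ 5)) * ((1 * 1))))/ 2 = 5/ 18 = 0.28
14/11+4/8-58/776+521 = 2230875/4268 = 522.70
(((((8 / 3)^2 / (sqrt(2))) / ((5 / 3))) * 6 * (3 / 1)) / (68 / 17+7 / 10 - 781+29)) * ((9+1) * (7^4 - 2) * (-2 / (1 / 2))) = 12282880 * sqrt(2) / 2491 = 6973.35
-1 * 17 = -17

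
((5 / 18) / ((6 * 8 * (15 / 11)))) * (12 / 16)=11 / 3456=0.00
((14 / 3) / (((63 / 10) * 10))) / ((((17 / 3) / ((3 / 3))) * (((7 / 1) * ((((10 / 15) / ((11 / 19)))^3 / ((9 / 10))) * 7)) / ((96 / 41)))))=431244 / 1171277135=0.00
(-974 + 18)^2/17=913936/17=53760.94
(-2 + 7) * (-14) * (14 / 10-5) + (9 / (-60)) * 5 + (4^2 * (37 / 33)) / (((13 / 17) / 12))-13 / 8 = 607619 / 1144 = 531.14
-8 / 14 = -4 / 7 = -0.57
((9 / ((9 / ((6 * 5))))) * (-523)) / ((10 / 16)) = -25104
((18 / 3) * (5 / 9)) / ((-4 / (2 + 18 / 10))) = -19 / 6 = -3.17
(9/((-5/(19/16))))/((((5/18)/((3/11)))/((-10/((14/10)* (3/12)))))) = 4617/77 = 59.96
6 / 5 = 1.20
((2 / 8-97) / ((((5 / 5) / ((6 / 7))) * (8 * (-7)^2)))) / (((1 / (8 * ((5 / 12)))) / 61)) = -118035 / 2744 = -43.02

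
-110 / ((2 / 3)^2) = -495 / 2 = -247.50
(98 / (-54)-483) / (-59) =13090 / 1593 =8.22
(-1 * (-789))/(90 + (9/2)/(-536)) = 281936/32157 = 8.77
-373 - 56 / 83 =-373.67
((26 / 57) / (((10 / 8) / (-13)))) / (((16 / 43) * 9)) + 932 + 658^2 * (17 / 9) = 818751.47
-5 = -5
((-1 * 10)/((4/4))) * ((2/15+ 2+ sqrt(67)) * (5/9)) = -50 * sqrt(67)/9- 320/27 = -57.33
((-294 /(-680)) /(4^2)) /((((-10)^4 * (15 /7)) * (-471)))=-343 /128112000000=-0.00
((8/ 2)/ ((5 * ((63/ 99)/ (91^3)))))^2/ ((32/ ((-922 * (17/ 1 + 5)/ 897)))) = -1094001451268726/ 1725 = -634203739865.93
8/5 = 1.60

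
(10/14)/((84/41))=205/588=0.35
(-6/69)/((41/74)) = -148/943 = -0.16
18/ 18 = 1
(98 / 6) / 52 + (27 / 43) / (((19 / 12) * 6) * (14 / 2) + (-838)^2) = 12179197 / 38774476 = 0.31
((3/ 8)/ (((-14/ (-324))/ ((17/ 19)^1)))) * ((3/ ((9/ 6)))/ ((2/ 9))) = 37179/ 532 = 69.89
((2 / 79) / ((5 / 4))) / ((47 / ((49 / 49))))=8 / 18565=0.00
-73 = -73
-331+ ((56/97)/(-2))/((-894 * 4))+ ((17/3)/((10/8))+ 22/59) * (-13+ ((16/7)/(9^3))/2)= -51535239653647/130543976430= -394.77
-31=-31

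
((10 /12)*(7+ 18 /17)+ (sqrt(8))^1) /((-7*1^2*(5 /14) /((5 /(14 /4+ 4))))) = -274 /153 - 8*sqrt(2) /15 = -2.55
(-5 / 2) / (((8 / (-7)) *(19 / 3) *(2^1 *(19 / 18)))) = 945 / 5776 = 0.16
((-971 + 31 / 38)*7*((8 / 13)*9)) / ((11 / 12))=-111485808 / 2717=-41032.69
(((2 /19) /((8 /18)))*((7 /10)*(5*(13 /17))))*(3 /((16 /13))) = 1.55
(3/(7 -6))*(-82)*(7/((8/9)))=-7749/4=-1937.25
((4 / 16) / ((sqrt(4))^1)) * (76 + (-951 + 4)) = -871 / 8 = -108.88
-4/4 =-1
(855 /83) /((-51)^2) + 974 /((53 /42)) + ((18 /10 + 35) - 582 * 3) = -5958297651 /6356555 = -937.35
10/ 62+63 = 1958/ 31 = 63.16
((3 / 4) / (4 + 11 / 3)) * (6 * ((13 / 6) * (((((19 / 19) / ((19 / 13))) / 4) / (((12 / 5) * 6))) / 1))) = 845 / 55936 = 0.02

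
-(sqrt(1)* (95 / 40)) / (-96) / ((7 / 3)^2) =0.00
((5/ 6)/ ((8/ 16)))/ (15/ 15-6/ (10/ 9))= -0.38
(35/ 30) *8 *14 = 392/ 3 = 130.67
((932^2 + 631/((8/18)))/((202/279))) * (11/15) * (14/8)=4984306635/3232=1542174.08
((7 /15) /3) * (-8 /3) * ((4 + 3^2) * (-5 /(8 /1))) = 91 /27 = 3.37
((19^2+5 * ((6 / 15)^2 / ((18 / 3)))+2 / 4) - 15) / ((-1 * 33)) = -10.50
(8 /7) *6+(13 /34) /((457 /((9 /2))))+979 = 214456295 /217532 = 985.86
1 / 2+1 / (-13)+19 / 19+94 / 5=2629 / 130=20.22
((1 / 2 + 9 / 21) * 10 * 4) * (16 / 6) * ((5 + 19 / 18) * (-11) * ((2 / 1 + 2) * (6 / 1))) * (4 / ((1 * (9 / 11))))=-438929920 / 567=-774126.84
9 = 9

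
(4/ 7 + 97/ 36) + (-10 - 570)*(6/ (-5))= 699.27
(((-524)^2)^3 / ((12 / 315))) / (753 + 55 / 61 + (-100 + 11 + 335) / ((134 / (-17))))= 751905689946872.96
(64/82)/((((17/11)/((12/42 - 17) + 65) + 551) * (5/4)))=475904/419991085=0.00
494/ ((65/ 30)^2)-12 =1212/ 13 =93.23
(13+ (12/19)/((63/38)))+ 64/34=5449/357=15.26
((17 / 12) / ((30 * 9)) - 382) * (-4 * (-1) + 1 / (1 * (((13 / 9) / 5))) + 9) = -132429941 / 21060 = -6288.22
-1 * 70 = -70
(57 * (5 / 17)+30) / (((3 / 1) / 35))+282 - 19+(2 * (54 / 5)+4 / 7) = 494302 / 595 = 830.76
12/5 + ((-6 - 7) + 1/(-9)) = -482/45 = -10.71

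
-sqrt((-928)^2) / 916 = -232 / 229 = -1.01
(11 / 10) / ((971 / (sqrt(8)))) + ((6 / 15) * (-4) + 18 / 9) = 11 * sqrt(2) / 4855 + 2 / 5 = 0.40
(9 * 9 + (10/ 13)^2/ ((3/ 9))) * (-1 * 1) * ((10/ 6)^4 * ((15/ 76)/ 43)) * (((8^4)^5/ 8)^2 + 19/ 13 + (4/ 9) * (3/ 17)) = -10560752635949775339939735530283318526878125/ 173448756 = -60886874483837608728307830000000000.00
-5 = -5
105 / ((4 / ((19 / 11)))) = 1995 / 44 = 45.34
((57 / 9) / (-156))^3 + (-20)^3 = -820025862859 / 102503232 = -8000.00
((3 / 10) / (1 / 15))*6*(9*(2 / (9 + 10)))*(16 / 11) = 7776 / 209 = 37.21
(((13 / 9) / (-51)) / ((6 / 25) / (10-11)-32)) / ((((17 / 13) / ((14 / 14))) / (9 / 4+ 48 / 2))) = 11375 / 645048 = 0.02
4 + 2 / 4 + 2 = 13 / 2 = 6.50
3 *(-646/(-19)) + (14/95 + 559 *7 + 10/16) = 3051987/760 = 4015.77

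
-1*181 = -181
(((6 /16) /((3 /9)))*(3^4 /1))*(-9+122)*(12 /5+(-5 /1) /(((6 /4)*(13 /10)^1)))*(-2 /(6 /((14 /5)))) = 512568 /325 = 1577.13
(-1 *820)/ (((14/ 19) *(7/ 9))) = -70110/ 49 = -1430.82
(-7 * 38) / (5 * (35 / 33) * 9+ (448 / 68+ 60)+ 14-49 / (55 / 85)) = -2261 / 447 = -5.06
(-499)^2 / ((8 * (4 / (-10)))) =-1245005 / 16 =-77812.81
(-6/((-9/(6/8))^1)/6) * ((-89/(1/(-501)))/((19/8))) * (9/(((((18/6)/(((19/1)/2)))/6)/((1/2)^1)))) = 133767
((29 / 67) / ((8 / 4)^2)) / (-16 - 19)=-0.00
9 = 9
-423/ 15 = -141/ 5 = -28.20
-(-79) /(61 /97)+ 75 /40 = 62219 /488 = 127.50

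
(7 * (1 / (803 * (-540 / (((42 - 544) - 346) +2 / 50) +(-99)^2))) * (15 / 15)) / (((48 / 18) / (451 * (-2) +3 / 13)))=-248515877 / 826311070728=-0.00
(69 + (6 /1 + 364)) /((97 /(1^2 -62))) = -26779 /97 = -276.07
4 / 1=4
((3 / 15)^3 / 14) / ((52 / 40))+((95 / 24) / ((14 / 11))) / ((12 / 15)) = 1698317 / 436800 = 3.89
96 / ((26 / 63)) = 232.62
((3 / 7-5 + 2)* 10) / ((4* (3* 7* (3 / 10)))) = -50 / 49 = -1.02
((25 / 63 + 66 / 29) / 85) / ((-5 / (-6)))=9766 / 258825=0.04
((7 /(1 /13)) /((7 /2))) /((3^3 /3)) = 26 /9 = 2.89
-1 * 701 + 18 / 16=-5599 / 8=-699.88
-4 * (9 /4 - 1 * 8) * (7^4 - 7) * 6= 330372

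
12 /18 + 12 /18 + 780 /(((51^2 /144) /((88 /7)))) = 3302812 /6069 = 544.21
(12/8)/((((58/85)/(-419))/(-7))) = 747915/116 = 6447.54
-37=-37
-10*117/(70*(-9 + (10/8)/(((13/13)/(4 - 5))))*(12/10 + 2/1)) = 585/1148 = 0.51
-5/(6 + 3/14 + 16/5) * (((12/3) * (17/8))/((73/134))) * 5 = -1993250/48107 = -41.43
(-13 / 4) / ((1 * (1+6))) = -13 / 28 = -0.46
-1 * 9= -9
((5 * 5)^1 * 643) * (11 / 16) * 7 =1237775 / 16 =77360.94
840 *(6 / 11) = 5040 / 11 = 458.18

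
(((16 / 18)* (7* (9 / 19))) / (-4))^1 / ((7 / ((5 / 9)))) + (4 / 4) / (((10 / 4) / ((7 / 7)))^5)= -25778 / 534375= -0.05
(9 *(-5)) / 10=-9 / 2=-4.50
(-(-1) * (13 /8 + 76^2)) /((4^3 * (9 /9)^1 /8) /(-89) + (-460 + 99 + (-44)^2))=4113669 /1121336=3.67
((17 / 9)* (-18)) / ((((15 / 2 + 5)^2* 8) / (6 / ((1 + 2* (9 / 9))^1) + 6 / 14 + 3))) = -646 / 4375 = -0.15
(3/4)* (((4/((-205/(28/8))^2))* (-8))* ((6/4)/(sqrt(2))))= -441* sqrt(2)/84050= -0.01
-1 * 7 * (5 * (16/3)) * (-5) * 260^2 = 189280000/3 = 63093333.33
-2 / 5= -0.40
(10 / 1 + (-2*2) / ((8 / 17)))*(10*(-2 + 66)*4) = 3840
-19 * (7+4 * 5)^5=-272629233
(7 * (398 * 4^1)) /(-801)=-11144 /801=-13.91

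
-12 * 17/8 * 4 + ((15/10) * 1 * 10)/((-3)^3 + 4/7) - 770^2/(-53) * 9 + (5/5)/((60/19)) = 11834111159/117660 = 100578.88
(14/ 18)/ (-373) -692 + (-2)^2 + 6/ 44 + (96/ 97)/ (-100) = -123195737371/ 179095950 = -687.88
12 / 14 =6 / 7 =0.86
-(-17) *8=136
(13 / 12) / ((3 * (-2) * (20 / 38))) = -247 / 720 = -0.34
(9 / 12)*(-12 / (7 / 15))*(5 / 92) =-675 / 644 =-1.05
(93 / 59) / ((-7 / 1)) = -0.23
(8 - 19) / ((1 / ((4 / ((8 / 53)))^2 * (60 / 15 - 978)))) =15047813 / 2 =7523906.50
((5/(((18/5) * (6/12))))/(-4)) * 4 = -25/9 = -2.78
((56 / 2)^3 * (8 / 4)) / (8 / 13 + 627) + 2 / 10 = 2861919 / 40795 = 70.15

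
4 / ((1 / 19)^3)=27436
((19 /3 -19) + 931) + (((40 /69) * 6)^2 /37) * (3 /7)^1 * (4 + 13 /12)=377758105 /411033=919.05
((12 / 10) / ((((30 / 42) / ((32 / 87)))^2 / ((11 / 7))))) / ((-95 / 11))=-1734656 / 29960625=-0.06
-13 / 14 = -0.93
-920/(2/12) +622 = -4898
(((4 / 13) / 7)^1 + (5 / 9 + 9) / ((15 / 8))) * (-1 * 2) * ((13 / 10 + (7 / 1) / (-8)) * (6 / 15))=-536758 / 307125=-1.75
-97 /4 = -24.25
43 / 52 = 0.83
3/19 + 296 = 5627/19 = 296.16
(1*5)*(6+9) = 75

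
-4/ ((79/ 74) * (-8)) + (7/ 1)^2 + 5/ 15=11803/ 237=49.80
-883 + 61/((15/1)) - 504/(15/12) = -19232/15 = -1282.13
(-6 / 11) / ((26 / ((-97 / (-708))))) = -97 / 33748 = -0.00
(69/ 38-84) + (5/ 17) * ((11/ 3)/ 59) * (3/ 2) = -1565662/ 19057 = -82.16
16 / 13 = 1.23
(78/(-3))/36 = -13/18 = -0.72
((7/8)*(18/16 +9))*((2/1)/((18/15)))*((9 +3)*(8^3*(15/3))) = 453600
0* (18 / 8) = 0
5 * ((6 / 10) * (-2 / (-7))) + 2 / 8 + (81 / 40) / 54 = 641 / 560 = 1.14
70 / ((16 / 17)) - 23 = 411 / 8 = 51.38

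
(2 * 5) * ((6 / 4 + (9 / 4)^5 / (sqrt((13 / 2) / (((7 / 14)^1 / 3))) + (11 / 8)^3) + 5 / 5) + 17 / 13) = -184971402 / 21975343 + 30233088 * sqrt(39) / 1690411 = 103.27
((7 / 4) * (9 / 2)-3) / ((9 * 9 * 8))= 0.01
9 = 9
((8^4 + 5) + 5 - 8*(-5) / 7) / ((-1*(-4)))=14391 / 14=1027.93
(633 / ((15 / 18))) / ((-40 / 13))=-24687 / 100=-246.87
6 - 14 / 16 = 41 / 8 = 5.12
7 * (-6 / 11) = -42 / 11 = -3.82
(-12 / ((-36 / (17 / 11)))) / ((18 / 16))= 136 / 297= 0.46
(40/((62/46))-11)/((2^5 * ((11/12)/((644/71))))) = 279657/48422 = 5.78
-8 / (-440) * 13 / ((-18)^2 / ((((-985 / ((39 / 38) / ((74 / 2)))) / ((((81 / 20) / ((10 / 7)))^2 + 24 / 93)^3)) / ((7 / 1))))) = -132025132192000000000000 / 20363700378556501088891769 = -0.01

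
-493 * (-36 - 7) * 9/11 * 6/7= 1144746/77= 14866.83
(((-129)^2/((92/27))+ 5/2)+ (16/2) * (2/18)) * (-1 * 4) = -4046569/207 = -19548.64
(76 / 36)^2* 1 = 361 / 81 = 4.46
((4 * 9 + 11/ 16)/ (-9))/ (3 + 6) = -587/ 1296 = -0.45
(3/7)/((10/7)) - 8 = -77/10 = -7.70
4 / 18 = 2 / 9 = 0.22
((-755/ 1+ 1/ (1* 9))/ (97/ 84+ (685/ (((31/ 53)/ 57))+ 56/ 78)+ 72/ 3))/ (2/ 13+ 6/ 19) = -0.02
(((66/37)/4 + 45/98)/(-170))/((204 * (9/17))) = -547/11095560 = -0.00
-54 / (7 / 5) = -38.57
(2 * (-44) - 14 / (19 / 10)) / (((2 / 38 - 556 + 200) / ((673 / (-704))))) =-304869 / 1190288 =-0.26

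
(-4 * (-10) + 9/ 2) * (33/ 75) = 19.58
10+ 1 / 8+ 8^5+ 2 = 262241 / 8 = 32780.12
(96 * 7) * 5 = 3360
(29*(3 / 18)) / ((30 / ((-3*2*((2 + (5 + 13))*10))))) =-580 / 3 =-193.33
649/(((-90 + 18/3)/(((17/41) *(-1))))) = 11033/3444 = 3.20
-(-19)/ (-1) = -19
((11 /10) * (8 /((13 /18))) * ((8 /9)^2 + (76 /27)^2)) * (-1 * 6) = -1117952 /1755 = -637.01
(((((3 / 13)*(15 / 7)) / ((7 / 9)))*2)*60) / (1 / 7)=48600 / 91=534.07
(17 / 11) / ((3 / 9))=51 / 11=4.64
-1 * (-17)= 17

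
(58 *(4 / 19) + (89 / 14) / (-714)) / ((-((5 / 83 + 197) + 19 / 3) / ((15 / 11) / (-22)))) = 52457079 / 14107428104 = 0.00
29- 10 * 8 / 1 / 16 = 24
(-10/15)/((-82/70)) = 70/123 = 0.57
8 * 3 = 24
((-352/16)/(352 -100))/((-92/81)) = 99/1288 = 0.08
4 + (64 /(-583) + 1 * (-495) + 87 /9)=-842044 /1749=-481.44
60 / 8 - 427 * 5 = -4255 / 2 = -2127.50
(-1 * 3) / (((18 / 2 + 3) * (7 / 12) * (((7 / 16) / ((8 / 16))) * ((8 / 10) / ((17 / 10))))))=-51 / 49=-1.04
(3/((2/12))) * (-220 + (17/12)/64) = -506829/128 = -3959.60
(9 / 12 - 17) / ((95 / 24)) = -78 / 19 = -4.11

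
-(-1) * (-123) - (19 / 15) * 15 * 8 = -275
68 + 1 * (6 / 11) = 754 / 11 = 68.55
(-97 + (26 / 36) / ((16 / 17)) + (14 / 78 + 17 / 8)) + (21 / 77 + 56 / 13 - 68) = -157.35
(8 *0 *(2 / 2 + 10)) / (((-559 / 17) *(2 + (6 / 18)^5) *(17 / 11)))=0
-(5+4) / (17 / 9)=-81 / 17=-4.76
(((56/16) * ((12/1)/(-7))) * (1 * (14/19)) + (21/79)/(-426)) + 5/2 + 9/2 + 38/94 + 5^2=280320351/10017674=27.98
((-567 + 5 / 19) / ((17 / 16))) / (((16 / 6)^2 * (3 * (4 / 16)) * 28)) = -8076 / 2261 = -3.57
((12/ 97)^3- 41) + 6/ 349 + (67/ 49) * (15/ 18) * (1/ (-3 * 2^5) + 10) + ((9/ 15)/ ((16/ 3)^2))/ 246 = -29.60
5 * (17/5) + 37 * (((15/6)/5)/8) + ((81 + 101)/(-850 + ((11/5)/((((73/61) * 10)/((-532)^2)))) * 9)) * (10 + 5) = 131834494431/6824317744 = 19.32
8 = 8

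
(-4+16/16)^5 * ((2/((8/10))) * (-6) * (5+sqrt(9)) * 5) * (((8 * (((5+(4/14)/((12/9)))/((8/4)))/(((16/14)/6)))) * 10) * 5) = 798255000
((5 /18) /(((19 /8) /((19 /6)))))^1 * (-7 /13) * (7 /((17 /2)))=-980 /5967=-0.16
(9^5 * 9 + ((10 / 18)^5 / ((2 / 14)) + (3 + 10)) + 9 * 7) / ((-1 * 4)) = -7846392302 / 59049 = -132879.34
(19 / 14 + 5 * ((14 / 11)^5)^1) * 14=40707649 / 161051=252.76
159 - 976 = -817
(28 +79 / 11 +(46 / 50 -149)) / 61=-31047 / 16775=-1.85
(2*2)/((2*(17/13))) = 26/17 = 1.53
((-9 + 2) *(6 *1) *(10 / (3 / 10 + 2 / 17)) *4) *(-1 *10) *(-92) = -262752000 / 71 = -3700732.39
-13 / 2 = -6.50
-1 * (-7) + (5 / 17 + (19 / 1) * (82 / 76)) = 945 / 34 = 27.79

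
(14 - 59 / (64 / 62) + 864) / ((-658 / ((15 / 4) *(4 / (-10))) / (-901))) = -70999701 / 42112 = -1685.97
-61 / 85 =-0.72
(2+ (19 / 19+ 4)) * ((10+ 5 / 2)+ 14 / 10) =973 / 10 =97.30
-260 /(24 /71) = -4615 /6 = -769.17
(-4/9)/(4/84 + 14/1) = -28/885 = -0.03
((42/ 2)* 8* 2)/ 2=168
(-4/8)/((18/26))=-13/18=-0.72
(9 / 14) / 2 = 9 / 28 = 0.32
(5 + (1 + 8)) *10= 140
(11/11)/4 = 1/4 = 0.25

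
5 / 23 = 0.22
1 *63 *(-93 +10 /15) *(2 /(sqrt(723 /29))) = -3878 *sqrt(20967) /241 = -2330.02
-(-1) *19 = 19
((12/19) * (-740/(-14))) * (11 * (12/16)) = 275.41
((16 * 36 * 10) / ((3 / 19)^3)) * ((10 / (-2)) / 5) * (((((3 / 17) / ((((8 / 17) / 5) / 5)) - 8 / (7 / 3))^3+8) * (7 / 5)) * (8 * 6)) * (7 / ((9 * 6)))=-525824177870 / 189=-2782138507.25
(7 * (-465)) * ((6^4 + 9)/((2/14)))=-29734425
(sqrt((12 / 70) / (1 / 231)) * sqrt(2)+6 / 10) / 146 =3 / 730+3 * sqrt(55) / 365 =0.07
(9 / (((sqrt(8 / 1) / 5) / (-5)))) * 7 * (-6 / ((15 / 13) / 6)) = 12285 * sqrt(2) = 17373.61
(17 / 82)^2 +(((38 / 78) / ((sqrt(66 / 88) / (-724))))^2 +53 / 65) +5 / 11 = 279922724975557 / 1687488660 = 165881.25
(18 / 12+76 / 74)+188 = 14099 / 74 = 190.53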